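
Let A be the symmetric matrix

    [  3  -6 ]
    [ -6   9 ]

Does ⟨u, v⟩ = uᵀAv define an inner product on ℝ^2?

Congruent diagonalization of A (simultaneous row and column reduction) yields pivots 3, -3.
That gives 1 positive, 1 negative pivots.
Hence Q is indefinite.
⟨·,·⟩ is an inner product exactly when A is positive definite.

no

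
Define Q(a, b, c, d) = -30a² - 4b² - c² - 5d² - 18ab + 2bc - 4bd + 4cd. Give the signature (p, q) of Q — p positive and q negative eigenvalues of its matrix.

(0, 4)

Write A = [[-30, -9, 0, 0], [-9, -4, 1, -2], [0, 1, -1, 2], [0, -2, 2, -5]].
Congruent diagonalization of A (simultaneous row and column reduction) yields pivots -30, -13/10, -3/13, -1.
That gives 4 negative pivots.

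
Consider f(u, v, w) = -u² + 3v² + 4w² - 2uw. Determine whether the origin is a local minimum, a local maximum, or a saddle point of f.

The Hessian at the origin is H = [[-2, 0, -2], [0, 6, 0], [-2, 0, 8]].
Applying the same elementary operations to the rows and columns of H produces a congruent diagonal matrix with entries -2, 6, 10.
Counting signs: 2 positive, 1 negative.
H is indefinite, so the origin is a saddle point.

saddle point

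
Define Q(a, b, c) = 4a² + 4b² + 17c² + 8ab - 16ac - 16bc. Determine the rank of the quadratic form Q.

2

The symmetric matrix is A = [[4, 4, -8], [4, 4, -8], [-8, -8, 17]].
Congruent diagonalization of A (simultaneous row and column reduction) yields pivots 4, 0, 1.
Counting signs: 2 positive, 1 zero.
The rank is the number of nonzero pivots: 2.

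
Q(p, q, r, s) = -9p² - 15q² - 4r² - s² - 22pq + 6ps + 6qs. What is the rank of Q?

4

The associated matrix is A = [[-9, -11, 0, 3], [-11, -15, 0, 3], [0, 0, -4, 0], [3, 3, 0, -1]].
Symmetric row and column elimination reduces A to a congruent diagonal form with pivots -9, -14/9, -4, 2/7.
That gives 1 positive, 3 negative pivots.
The rank is the number of nonzero pivots: 4.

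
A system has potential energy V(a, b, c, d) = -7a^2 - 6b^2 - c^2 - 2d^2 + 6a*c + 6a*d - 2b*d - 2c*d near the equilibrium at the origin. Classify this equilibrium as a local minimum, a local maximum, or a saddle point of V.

saddle point

The Hessian at the origin is H = [[-14, 0, 6, 6], [0, -12, 0, -2], [6, 0, -2, -2], [6, -2, -2, -4]].
Symmetric row and column elimination reduces H to a congruent diagonal form with pivots -14, -12, 4/7, -5/3.
Counting signs: 1 positive, 3 negative.
H is indefinite, so the origin is a saddle point.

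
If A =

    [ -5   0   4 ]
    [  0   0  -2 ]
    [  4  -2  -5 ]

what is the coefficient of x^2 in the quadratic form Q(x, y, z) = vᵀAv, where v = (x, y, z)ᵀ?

-5

The coefficient of x^2 is the diagonal entry A[1,1] = -5.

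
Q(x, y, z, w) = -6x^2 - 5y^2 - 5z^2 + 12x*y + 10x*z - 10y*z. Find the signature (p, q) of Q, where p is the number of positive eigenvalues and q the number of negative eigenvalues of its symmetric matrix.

The associated matrix is A = [[-6, 6, 5, 0], [6, -5, -5, 0], [5, -5, -5, 0], [0, 0, 0, 0]].
Row-reducing A symmetrically gives the diagonal entries -6, 1, -5/6, 0.
So there are 1 positive, 2 negative, 1 zero pivots.

(1, 2)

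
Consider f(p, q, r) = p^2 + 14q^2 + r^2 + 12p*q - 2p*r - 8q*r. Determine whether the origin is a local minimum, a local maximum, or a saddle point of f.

The Hessian at the origin is H = [[2, 12, -2], [12, 28, -8], [-2, -8, 2]].
An LDLᵀ factorisation of H has diagonal entries 2, -44, 4/11.
That gives 2 positive, 1 negative pivots.
H is indefinite, so the origin is a saddle point.

saddle point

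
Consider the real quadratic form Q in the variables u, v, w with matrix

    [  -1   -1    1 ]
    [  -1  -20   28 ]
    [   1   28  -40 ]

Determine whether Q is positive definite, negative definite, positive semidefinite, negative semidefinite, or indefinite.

negative definite

Leading principal minors: Δ_1 = -1, Δ_2 = 19, Δ_3 = -12.
The signs alternate starting with Δ_1 < 0, so by Sylvester's criterion Q is negative definite.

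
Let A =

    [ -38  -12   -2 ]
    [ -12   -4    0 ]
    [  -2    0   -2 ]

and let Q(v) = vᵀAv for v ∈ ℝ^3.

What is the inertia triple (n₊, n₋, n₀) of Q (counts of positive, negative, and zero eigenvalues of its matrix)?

(0, 2, 1)

Applying the same elementary operations to the rows and columns of A produces a congruent diagonal matrix with entries -38, -4/19, 0.
So there are 2 negative, 1 zero pivots.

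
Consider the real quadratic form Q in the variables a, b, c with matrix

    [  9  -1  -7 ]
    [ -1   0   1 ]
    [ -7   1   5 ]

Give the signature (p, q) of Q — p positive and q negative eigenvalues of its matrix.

Applying the same elementary operations to the rows and columns of A produces a congruent diagonal matrix with entries 9, -1/9, 0.
That gives 1 positive, 1 negative, 1 zero pivots.

(1, 1)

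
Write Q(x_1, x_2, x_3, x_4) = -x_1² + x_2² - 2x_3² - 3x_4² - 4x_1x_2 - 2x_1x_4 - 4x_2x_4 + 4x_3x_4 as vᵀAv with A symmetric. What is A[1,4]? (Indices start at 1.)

-1

The coefficient of x_1·x_4 in Q is -2. For a symmetric A this equals A[1,4] + A[4,1] = 2·A[1,4].
So A[1,4] = -2/2 = -1.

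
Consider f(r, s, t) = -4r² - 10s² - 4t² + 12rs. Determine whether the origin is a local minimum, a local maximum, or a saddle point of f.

The Hessian at the origin is H = [[-8, 12, 0], [12, -20, 0], [0, 0, -8]].
An LDLᵀ factorisation of H has diagonal entries -8, -2, -8.
That gives 3 negative pivots.
H is negative definite, so the origin is a strict local maximum.

local maximum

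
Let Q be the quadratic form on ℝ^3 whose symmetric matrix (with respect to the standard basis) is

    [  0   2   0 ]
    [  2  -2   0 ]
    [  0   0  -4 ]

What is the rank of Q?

Row reduction of A gives 3 nonzero rows, so rank A = 3.

3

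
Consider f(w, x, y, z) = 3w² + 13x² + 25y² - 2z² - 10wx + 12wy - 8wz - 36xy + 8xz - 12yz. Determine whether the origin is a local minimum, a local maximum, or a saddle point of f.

saddle point

The Hessian at the origin is H = [[6, -10, 12, -8], [-10, 26, -36, 8], [12, -36, 50, -12], [-8, 8, -12, -4]].
Symmetric row and column elimination reduces H to a congruent diagonal form with pivots 6, 28/3, -10/7, 4/5.
So there are 3 positive, 1 negative pivots.
H is indefinite, so the origin is a saddle point.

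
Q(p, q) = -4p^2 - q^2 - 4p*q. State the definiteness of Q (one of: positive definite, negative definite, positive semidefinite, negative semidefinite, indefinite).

The symmetric matrix of Q is [[-4, -2], [-2, -1]].
For the 2×2 matrix [[-4, -2], [-2, -1]]: det = -4·-1 − (-2)² = 0, trace = -5.
det = 0 so one eigenvalue is zero; the form is semidefinite with the sign of the trace.

negative semidefinite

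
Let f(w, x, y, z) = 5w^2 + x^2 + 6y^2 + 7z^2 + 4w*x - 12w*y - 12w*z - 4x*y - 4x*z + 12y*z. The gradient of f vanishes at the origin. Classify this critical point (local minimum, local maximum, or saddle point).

saddle point

The Hessian at the origin is H = [[10, 4, -12, -12], [4, 2, -4, -4], [-12, -4, 12, 12], [-12, -4, 12, 14]].
Row-reducing H symmetrically gives the diagonal entries 10, 2/5, -4, 2.
That gives 3 positive, 1 negative pivots.
H is indefinite, so the origin is a saddle point.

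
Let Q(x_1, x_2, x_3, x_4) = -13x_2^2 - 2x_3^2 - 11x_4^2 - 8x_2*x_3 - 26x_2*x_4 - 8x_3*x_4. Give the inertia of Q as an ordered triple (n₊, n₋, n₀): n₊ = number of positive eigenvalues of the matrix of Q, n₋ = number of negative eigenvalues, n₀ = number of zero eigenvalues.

(1, 2, 1)

The associated matrix is A = [[0, 0, 0, 0], [0, -13, -4, -13], [0, -4, -2, -4], [0, -13, -4, -11]].
Applying the same elementary operations to the rows and columns of A produces a congruent diagonal matrix with entries 0, -13, -10/13, 2.
So there are 1 positive, 2 negative, 1 zero pivots.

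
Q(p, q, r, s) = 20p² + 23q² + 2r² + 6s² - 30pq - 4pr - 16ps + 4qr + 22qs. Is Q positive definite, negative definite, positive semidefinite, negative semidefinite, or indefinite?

Write A = [[20, -15, -2, -8], [-15, 23, 2, 11], [-2, 2, 2, 0], [-8, 11, 0, 6]].
Symmetric row and column elimination reduces A to a congruent diagonal form with pivots 20, 47/4, 418/235, 20/209.
Counting signs: 4 positive.
Hence Q is positive definite.

positive definite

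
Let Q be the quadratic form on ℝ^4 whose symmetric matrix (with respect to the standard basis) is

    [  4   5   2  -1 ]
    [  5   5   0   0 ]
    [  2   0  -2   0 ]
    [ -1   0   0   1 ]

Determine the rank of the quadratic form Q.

Row-reducing A symmetrically gives the diagonal entries 4, -5/4, 2, 0.
That gives 2 positive, 1 negative, 1 zero pivots.
The rank is the number of nonzero pivots: 3.

3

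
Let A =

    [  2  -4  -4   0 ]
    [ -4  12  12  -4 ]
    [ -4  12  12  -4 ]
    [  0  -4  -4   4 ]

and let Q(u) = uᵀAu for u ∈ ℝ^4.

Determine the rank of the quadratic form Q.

2

Symmetric row and column elimination reduces A to a congruent diagonal form with pivots 2, 4, 0, 0.
So there are 2 positive, 2 zero pivots.
The rank is the number of nonzero pivots: 2.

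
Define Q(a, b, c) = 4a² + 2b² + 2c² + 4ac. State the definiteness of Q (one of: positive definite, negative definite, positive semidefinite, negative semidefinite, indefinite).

The symmetric matrix of Q is A = [[4, 0, 2], [0, 2, 0], [2, 0, 2]].
Leading principal minors: Δ_1 = 4, Δ_2 = 8, Δ_3 = 8.
All leading principal minors are positive, so by Sylvester's criterion Q is positive definite.

positive definite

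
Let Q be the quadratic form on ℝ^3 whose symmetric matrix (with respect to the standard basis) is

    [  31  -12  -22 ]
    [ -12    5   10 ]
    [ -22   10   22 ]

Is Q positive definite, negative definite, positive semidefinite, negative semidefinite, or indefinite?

positive definite

Leading principal minors: Δ_1 = 31, Δ_2 = 11, Δ_3 = 2.
All leading principal minors are positive, so by Sylvester's criterion Q is positive definite.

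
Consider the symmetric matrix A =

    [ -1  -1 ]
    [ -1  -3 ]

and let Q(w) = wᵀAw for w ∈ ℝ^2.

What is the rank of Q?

An LDLᵀ factorisation of A has diagonal entries -1, -2.
So there are 2 negative pivots.
The rank is the number of nonzero pivots: 2.

2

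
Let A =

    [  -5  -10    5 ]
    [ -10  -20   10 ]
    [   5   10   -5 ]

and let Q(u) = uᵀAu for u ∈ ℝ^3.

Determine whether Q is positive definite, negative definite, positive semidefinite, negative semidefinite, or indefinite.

negative semidefinite

Row-reducing A symmetrically gives the diagonal entries -5, 0, 0.
That gives 1 negative, 2 zero pivots.
Hence Q is negative semidefinite.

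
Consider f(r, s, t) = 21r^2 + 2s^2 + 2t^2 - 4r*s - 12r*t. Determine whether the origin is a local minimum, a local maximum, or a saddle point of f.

local minimum

The Hessian at the origin is H = [[42, -4, -12], [-4, 4, 0], [-12, 0, 4]].
Row-reducing H symmetrically gives the diagonal entries 42, 76/21, 4/19.
So there are 3 positive pivots.
H is positive definite, so the origin is a strict local minimum.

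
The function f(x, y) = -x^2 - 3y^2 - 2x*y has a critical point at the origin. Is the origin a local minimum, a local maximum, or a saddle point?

local maximum

The Hessian at the origin is H = [[-2, -2], [-2, -6]].
det H = -2·-6 − (-2)² = 8 > 0 and H[1,1] = -2 < 0, so H is negative definite.
Therefore the origin is a local maximum.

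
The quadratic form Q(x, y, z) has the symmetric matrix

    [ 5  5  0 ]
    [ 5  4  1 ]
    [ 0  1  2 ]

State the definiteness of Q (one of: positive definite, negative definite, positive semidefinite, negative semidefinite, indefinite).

An LDLᵀ factorisation of A has diagonal entries 5, -1, 3.
So there are 2 positive, 1 negative pivots.
Hence Q is indefinite.

indefinite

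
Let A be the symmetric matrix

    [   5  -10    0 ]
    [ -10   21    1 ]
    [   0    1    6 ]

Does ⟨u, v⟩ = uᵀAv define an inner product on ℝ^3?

Leading principal minors: Δ_1 = 5, Δ_2 = 5, Δ_3 = 25.
All leading principal minors are positive, so by Sylvester's criterion Q is positive definite.
⟨·,·⟩ is an inner product exactly when A is positive definite.

yes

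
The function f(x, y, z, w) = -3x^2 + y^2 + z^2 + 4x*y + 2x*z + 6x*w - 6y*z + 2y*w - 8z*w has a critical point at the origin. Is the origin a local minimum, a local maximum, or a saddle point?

The Hessian at the origin is H = [[-6, 4, 2, 6], [4, 2, -6, 2], [2, -6, 2, -8], [6, 2, -8, 0]].
An LDLᵀ factorisation of H has diagonal entries -6, 14/3, -2, -12/7.
So there are 1 positive, 3 negative pivots.
H is indefinite, so the origin is a saddle point.

saddle point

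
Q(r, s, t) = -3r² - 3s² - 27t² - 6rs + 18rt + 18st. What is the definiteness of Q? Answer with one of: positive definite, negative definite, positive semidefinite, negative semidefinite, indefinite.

negative semidefinite

The symmetric matrix is A = [[-3, -3, 9], [-3, -3, 9], [9, 9, -27]].
Row-reducing A symmetrically gives the diagonal entries -3, 0, 0.
So there are 1 negative, 2 zero pivots.
Hence Q is negative semidefinite.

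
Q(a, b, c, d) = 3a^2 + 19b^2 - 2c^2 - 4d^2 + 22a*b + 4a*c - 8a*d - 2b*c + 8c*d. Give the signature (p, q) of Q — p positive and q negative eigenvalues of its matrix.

The associated matrix is A = [[3, 11, 2, -4], [11, 19, -1, 0], [2, -1, -2, 4], [-4, 0, 4, -4]].
Congruent diagonalization of A (simultaneous row and column reduction) yields pivots 3, -64/3, -5/64, 12.
Counting signs: 2 positive, 2 negative.

(2, 2)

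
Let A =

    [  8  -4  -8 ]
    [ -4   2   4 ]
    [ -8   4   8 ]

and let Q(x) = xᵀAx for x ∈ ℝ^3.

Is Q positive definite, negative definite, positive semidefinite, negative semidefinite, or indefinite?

Symmetric row and column elimination reduces A to a congruent diagonal form with pivots 8, 0, 0.
That gives 1 positive, 2 zero pivots.
Hence Q is positive semidefinite.

positive semidefinite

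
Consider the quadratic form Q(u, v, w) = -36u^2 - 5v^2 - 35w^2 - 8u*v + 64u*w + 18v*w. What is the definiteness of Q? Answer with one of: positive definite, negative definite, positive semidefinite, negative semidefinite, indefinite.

The symmetric matrix is A = [[-36, -4, 32], [-4, -5, 9], [32, 9, -35]].
Congruent diagonalization of A (simultaneous row and column reduction) yields pivots -36, -41/9, -2/41.
Counting signs: 3 negative.
Hence Q is negative definite.

negative definite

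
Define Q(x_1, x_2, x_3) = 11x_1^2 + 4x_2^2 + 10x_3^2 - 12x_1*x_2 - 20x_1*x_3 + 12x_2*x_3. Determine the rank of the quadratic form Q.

3

The associated matrix is A = [[11, -6, -10], [-6, 4, 6], [-10, 6, 10]].
Congruent diagonalization of A (simultaneous row and column reduction) yields pivots 11, 8/11, 1/2.
So there are 3 positive pivots.
The rank is the number of nonzero pivots: 3.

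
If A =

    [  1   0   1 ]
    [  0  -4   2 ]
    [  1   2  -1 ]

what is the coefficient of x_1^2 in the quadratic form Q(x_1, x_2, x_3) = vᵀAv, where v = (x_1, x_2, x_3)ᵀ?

The coefficient of x_1^2 is the diagonal entry A[1,1] = 1.

1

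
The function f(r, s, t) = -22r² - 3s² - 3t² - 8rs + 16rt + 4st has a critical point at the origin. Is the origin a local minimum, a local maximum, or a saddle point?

saddle point

The Hessian at the origin is H = [[-44, -8, 16], [-8, -6, 4], [16, 4, -6]].
Applying the same elementary operations to the rows and columns of H produces a congruent diagonal matrix with entries -44, -50/11, 2/25.
That gives 1 positive, 2 negative pivots.
H is indefinite, so the origin is a saddle point.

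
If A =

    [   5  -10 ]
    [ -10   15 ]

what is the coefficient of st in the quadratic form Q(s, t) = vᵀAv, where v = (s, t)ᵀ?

The coefficient of st is A[1,2] + A[2,1] = 2·(-10) = -20.

-20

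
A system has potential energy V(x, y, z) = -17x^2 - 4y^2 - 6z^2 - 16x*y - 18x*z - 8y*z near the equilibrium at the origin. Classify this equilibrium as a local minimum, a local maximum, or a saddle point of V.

local maximum

The Hessian at the origin is H = [[-34, -16, -18], [-16, -8, -8], [-18, -8, -12]].
An LDLᵀ factorisation of H has diagonal entries -34, -8/17, -2.
So there are 3 negative pivots.
H is negative definite, so the origin is a strict local maximum.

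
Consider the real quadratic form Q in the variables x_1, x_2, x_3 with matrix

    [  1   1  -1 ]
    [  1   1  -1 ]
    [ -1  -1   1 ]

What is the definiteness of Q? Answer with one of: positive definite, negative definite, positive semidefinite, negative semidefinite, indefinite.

positive semidefinite

Congruent diagonalization of A (simultaneous row and column reduction) yields pivots 1, 0, 0.
Counting signs: 1 positive, 2 zero.
Hence Q is positive semidefinite.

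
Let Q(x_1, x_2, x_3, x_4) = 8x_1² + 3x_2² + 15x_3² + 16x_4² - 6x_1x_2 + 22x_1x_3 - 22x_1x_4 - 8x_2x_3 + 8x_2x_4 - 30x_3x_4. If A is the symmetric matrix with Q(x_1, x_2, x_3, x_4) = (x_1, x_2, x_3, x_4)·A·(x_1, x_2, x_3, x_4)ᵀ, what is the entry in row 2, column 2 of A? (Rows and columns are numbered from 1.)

3

The coefficient of x_2² in Q is 3, and that is exactly A[2,2].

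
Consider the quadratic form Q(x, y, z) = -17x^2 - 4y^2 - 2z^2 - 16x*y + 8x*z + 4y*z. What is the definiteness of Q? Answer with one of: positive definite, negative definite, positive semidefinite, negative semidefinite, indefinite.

The symmetric matrix is A = [[-17, -8, 4], [-8, -4, 2], [4, 2, -2]].
Row-reducing A symmetrically gives the diagonal entries -17, -4/17, -1.
So there are 3 negative pivots.
Hence Q is negative definite.

negative definite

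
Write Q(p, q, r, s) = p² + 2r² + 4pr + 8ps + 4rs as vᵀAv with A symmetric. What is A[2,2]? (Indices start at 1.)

0

The coefficient of q² in Q is 0, and that is exactly A[2,2].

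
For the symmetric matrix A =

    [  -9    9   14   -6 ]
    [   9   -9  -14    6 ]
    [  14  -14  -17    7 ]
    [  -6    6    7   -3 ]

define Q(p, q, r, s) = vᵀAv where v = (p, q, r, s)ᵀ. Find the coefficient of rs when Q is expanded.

The coefficient of rs is A[3,4] + A[4,3] = 2·7 = 14.

14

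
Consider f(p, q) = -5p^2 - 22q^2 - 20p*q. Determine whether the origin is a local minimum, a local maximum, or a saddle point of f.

The Hessian at the origin is H = [[-10, -20], [-20, -44]].
det H = -10·-44 − (-20)² = 40 > 0 and H[1,1] = -10 < 0, so H is negative definite.
Therefore the origin is a local maximum.

local maximum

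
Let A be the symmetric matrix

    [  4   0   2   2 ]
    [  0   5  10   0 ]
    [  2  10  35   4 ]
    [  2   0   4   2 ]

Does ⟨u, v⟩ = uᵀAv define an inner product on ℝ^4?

yes

Leading principal minors: Δ_1 = 4, Δ_2 = 20, Δ_3 = 280, Δ_4 = 100.
All leading principal minors are positive, so by Sylvester's criterion Q is positive definite.
⟨·,·⟩ is an inner product exactly when A is positive definite.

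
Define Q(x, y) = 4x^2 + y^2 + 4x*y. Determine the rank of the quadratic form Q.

1

The associated matrix is A = [[4, 2], [2, 1]].
Symmetric row and column elimination reduces A to a congruent diagonal form with pivots 4, 0.
Counting signs: 1 positive, 1 zero.
The rank is the number of nonzero pivots: 1.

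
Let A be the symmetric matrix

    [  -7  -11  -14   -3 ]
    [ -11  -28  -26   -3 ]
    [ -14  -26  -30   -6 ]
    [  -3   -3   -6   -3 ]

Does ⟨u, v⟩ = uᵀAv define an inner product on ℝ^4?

Leading principal minors: Δ_1 = -7, Δ_2 = 75, Δ_3 = -38, Δ_4 = 24.
The signs alternate starting with Δ_1 < 0, so by Sylvester's criterion Q is negative definite.
⟨·,·⟩ is an inner product exactly when A is positive definite.

no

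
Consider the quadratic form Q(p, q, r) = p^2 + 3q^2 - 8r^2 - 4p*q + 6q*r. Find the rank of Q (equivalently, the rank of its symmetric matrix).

3

Write A = [[1, -2, 0], [-2, 3, 3], [0, 3, -8]].
Applying the same elementary operations to the rows and columns of A produces a congruent diagonal matrix with entries 1, -1, 1.
That gives 2 positive, 1 negative pivots.
The rank is the number of nonzero pivots: 3.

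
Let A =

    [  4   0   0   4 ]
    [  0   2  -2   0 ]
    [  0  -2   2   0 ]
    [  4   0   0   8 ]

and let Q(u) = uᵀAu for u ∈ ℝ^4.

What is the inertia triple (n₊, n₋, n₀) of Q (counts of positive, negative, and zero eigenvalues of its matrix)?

Congruent diagonalization of A (simultaneous row and column reduction) yields pivots 4, 2, 0, 4.
Counting signs: 3 positive, 1 zero.

(3, 0, 1)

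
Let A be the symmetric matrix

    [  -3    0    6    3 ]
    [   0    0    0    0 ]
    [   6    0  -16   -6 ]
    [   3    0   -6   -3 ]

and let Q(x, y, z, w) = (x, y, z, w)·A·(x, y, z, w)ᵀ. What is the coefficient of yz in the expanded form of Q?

0

The coefficient of yz is A[2,3] + A[3,2] = 2·0 = 0.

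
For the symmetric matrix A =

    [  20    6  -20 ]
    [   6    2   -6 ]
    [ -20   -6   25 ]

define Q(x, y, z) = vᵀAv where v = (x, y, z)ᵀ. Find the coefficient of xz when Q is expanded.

The coefficient of xz is A[1,3] + A[3,1] = 2·(-20) = -40.

-40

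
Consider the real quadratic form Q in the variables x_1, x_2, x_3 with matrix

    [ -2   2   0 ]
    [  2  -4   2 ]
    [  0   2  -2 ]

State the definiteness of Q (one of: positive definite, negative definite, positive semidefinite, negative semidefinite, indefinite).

Applying the same elementary operations to the rows and columns of A produces a congruent diagonal matrix with entries -2, -2, 0.
That gives 2 negative, 1 zero pivots.
Hence Q is negative semidefinite.

negative semidefinite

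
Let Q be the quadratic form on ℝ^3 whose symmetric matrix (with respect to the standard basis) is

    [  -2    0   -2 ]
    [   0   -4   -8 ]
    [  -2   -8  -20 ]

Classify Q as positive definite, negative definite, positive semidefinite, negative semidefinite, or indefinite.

Applying the same elementary operations to the rows and columns of A produces a congruent diagonal matrix with entries -2, -4, -2.
So there are 3 negative pivots.
Hence Q is negative definite.

negative definite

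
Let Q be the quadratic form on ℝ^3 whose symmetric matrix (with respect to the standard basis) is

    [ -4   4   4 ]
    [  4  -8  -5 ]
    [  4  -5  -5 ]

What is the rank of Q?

Row-reducing A symmetrically gives the diagonal entries -4, -4, -3/4.
Counting signs: 3 negative.
The rank is the number of nonzero pivots: 3.

3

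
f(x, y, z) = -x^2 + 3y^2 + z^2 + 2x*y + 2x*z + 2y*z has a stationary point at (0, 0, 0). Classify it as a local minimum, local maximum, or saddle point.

The Hessian at the origin is H = [[-2, 2, 2], [2, 6, 2], [2, 2, 2]].
Symmetric row and column elimination reduces H to a congruent diagonal form with pivots -2, 8, 2.
Counting signs: 2 positive, 1 negative.
H is indefinite, so the origin is a saddle point.

saddle point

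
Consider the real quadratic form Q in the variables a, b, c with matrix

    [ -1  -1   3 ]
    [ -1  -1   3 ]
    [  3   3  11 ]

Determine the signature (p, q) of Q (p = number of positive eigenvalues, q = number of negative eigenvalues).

Row-reducing A symmetrically gives the diagonal entries -1, 0, 20.
So there are 1 positive, 1 negative, 1 zero pivots.

(1, 1)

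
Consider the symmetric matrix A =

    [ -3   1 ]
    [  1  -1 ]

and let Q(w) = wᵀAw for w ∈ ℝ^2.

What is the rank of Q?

2

An LDLᵀ factorisation of A has diagonal entries -3, -2/3.
So there are 2 negative pivots.
The rank is the number of nonzero pivots: 2.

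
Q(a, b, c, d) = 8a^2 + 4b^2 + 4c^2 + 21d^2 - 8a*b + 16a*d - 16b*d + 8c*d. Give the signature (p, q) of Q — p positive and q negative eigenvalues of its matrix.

Write A = [[8, -4, 0, 8], [-4, 4, 0, -8], [0, 0, 4, 4], [8, -8, 4, 21]].
Applying the same elementary operations to the rows and columns of A produces a congruent diagonal matrix with entries 8, 2, 4, 1.
So there are 4 positive pivots.

(4, 0)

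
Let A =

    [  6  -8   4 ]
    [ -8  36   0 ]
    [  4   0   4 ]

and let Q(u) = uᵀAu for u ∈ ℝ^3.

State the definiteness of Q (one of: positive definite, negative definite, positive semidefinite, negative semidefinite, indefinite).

positive definite

An LDLᵀ factorisation of A has diagonal entries 6, 76/3, 4/19.
That gives 3 positive pivots.
Hence Q is positive definite.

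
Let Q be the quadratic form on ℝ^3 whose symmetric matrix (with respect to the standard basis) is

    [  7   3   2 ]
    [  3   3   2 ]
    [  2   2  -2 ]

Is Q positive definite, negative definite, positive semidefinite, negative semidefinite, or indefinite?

Row-reducing A symmetrically gives the diagonal entries 7, 12/7, -10/3.
Counting signs: 2 positive, 1 negative.
Hence Q is indefinite.

indefinite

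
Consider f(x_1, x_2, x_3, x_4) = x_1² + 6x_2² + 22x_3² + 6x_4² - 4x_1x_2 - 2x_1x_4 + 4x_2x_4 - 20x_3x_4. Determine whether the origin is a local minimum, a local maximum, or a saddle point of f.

The Hessian at the origin is H = [[2, -4, 0, -2], [-4, 12, 0, 4], [0, 0, 44, -20], [-2, 4, -20, 12]].
Applying the same elementary operations to the rows and columns of H produces a congruent diagonal matrix with entries 2, 4, 44, 10/11.
Counting signs: 4 positive.
H is positive definite, so the origin is a strict local minimum.

local minimum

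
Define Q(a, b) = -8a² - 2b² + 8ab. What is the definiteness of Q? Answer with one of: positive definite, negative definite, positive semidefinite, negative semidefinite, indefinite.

The associated matrix is A = [[-8, 4], [4, -2]].
Congruent diagonalization of A (simultaneous row and column reduction) yields pivots -8, 0.
So there are 1 negative, 1 zero pivots.
Hence Q is negative semidefinite.

negative semidefinite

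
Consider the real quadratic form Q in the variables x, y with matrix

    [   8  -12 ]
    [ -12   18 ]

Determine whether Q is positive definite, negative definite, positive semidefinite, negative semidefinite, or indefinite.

For the 2×2 matrix [[8, -12], [-12, 18]]: det = 8·18 − (-12)² = 0, trace = 26.
det = 0 so one eigenvalue is zero; the form is semidefinite with the sign of the trace.

positive semidefinite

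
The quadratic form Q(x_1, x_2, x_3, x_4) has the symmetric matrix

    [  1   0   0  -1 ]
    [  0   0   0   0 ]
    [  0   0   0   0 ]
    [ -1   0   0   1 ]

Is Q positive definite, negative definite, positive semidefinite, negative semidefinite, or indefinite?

Row-reducing A symmetrically gives the diagonal entries 1, 0, 0, 0.
Counting signs: 1 positive, 3 zero.
Hence Q is positive semidefinite.

positive semidefinite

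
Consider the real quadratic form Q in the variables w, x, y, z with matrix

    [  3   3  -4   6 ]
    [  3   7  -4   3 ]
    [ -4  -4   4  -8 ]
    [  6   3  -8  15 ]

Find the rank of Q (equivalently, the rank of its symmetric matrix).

An LDLᵀ factorisation of A has diagonal entries 3, 4, -4/3, 3/4.
That gives 3 positive, 1 negative pivots.
The rank is the number of nonzero pivots: 4.

4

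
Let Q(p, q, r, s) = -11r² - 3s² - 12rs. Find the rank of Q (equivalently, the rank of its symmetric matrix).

The associated matrix is A = [[0, 0, 0, 0], [0, 0, 0, 0], [0, 0, -11, -6], [0, 0, -6, -3]].
Congruent diagonalization of A (simultaneous row and column reduction) yields pivots 0, 0, -11, 3/11.
Counting signs: 1 positive, 1 negative, 2 zero.
The rank is the number of nonzero pivots: 2.

2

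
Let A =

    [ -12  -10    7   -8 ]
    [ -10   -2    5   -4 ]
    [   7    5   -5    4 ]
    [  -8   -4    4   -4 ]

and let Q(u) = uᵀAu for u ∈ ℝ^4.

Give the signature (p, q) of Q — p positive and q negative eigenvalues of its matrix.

An LDLᵀ factorisation of A has diagonal entries -12, 19/3, -39/38, 4/13.
That gives 2 positive, 2 negative pivots.

(2, 2)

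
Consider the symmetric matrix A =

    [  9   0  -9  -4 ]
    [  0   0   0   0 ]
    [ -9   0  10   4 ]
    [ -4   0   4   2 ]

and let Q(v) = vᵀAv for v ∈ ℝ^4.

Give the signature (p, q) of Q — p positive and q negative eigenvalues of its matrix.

Congruent diagonalization of A (simultaneous row and column reduction) yields pivots 9, 0, 1, 2/9.
Counting signs: 3 positive, 1 zero.

(3, 0)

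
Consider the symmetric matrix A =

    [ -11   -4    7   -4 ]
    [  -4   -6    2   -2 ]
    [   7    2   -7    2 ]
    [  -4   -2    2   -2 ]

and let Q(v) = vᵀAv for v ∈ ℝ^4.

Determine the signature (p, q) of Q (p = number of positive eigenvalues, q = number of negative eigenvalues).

(0, 4)

Symmetric row and column elimination reduces A to a congruent diagonal form with pivots -11, -50/11, -62/25, -12/31.
So there are 4 negative pivots.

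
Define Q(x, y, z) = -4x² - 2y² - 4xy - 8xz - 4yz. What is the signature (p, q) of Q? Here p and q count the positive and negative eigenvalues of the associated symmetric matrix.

(1, 2)

The symmetric matrix is A = [[-4, -2, -4], [-2, -2, -2], [-4, -2, 0]].
An LDLᵀ factorisation of A has diagonal entries -4, -1, 4.
So there are 1 positive, 2 negative pivots.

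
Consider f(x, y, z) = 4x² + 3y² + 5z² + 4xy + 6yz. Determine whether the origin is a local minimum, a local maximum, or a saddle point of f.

local minimum

The Hessian at the origin is H = [[8, 4, 0], [4, 6, 6], [0, 6, 10]].
An LDLᵀ factorisation of H has diagonal entries 8, 4, 1.
That gives 3 positive pivots.
H is positive definite, so the origin is a strict local minimum.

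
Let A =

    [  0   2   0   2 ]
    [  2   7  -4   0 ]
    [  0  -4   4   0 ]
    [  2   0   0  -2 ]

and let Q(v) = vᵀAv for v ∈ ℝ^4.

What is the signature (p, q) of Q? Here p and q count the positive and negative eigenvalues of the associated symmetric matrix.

(3, 1)

By Sylvester's law of inertia any congruent diagonalization of A has 3 positive, 1 negative and 0 zero entries.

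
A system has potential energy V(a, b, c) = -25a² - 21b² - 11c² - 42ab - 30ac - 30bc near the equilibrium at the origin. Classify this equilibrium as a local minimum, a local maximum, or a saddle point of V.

The Hessian at the origin is H = [[-50, -42, -30], [-42, -42, -30], [-30, -30, -22]].
Applying the same elementary operations to the rows and columns of H produces a congruent diagonal matrix with entries -50, -168/25, -4/7.
Counting signs: 3 negative.
H is negative definite, so the origin is a strict local maximum.

local maximum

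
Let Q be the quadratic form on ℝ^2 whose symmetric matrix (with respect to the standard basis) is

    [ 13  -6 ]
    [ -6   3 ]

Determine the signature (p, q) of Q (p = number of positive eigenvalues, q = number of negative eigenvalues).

Applying the same elementary operations to the rows and columns of A produces a congruent diagonal matrix with entries 13, 3/13.
Counting signs: 2 positive.

(2, 0)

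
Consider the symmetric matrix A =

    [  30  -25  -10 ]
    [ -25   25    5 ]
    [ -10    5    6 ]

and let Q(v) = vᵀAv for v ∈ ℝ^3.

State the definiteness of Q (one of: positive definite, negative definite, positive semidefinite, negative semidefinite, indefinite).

Symmetric row and column elimination reduces A to a congruent diagonal form with pivots 30, 25/6, 0.
So there are 2 positive, 1 zero pivots.
Hence Q is positive semidefinite.

positive semidefinite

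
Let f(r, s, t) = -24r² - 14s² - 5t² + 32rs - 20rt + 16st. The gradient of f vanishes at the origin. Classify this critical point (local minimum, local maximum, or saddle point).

The Hessian at the origin is H = [[-48, 32, -20], [32, -28, 16], [-20, 16, -10]].
Congruent diagonalization of H (simultaneous row and column reduction) yields pivots -48, -20/3, -3/5.
So there are 3 negative pivots.
H is negative definite, so the origin is a strict local maximum.

local maximum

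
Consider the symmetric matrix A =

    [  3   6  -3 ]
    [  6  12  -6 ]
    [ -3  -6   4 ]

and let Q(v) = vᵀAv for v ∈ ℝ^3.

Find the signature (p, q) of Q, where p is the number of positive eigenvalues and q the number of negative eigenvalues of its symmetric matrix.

(2, 0)

Row-reducing A symmetrically gives the diagonal entries 3, 0, 1.
Counting signs: 2 positive, 1 zero.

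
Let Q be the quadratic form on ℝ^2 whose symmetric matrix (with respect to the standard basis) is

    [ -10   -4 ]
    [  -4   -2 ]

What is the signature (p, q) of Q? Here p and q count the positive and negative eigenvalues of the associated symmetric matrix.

Applying the same elementary operations to the rows and columns of A produces a congruent diagonal matrix with entries -10, -2/5.
Counting signs: 2 negative.

(0, 2)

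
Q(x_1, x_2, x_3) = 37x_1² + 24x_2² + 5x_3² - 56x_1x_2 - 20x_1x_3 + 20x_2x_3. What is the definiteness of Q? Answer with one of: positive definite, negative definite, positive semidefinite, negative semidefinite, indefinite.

positive definite

The associated matrix is A = [[37, -28, -10], [-28, 24, 10], [-10, 10, 5]].
Symmetric row and column elimination reduces A to a congruent diagonal form with pivots 37, 104/37, 5/26.
So there are 3 positive pivots.
Hence Q is positive definite.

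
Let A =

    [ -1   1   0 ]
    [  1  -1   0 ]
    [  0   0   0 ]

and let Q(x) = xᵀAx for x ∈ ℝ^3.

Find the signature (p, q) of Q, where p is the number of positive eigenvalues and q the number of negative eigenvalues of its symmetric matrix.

Congruent diagonalization of A (simultaneous row and column reduction) yields pivots -1, 0, 0.
That gives 1 negative, 2 zero pivots.

(0, 1)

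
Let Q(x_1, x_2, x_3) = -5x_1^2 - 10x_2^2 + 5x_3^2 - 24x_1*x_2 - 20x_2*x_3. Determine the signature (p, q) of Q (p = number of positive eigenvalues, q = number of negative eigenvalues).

The symmetric matrix is A = [[-5, -12, 0], [-12, -10, -10], [0, -10, 5]].
Congruent diagonalization of A (simultaneous row and column reduction) yields pivots -5, 94/5, -15/47.
That gives 1 positive, 2 negative pivots.

(1, 2)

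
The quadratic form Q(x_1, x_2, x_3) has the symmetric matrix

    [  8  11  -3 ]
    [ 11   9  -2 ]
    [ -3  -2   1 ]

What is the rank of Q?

3

Row-reducing A symmetrically gives the diagonal entries 8, -49/8, 30/49.
So there are 2 positive, 1 negative pivots.
The rank is the number of nonzero pivots: 3.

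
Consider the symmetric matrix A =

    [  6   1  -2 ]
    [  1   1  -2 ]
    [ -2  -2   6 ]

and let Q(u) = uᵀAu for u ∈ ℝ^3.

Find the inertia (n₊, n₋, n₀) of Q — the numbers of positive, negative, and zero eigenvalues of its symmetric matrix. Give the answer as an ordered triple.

(3, 0, 0)

Congruent diagonalization of A (simultaneous row and column reduction) yields pivots 6, 5/6, 2.
That gives 3 positive pivots.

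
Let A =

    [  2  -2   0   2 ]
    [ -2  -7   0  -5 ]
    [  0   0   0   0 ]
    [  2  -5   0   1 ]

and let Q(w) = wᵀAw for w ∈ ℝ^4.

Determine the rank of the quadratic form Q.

Congruent diagonalization of A (simultaneous row and column reduction) yields pivots 2, -9, 0, 0.
Counting signs: 1 positive, 1 negative, 2 zero.
The rank is the number of nonzero pivots: 2.

2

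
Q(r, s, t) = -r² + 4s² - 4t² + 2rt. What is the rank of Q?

Write A = [[-1, 0, 1], [0, 4, 0], [1, 0, -4]].
Row-reducing A symmetrically gives the diagonal entries -1, 4, -3.
Counting signs: 1 positive, 2 negative.
The rank is the number of nonzero pivots: 3.

3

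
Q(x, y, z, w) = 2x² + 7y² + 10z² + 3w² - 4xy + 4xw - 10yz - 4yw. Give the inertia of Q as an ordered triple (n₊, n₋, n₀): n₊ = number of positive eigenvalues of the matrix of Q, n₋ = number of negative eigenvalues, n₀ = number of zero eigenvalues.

(4, 0, 0)

Write A = [[2, -2, 0, 2], [-2, 7, -5, -2], [0, -5, 10, 0], [2, -2, 0, 3]].
Symmetric row and column elimination reduces A to a congruent diagonal form with pivots 2, 5, 5, 1.
So there are 4 positive pivots.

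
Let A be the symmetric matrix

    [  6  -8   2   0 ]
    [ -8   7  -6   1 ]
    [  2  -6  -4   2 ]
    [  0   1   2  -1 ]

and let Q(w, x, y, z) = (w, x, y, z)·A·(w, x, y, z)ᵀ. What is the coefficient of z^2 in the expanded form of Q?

-1

The coefficient of z^2 is the diagonal entry A[4,4] = -1.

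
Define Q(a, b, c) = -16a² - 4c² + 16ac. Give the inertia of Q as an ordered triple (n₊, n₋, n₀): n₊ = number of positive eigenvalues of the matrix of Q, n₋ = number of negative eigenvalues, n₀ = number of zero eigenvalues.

Write A = [[-16, 0, 8], [0, 0, 0], [8, 0, -4]].
Row-reducing A symmetrically gives the diagonal entries -16, 0, 0.
So there are 1 negative, 2 zero pivots.

(0, 1, 2)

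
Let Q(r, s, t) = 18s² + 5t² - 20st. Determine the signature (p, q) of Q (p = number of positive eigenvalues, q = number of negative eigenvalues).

The symmetric matrix is A = [[0, 0, 0], [0, 18, -10], [0, -10, 5]].
Symmetric row and column elimination reduces A to a congruent diagonal form with pivots 0, 18, -5/9.
Counting signs: 1 positive, 1 negative, 1 zero.

(1, 1)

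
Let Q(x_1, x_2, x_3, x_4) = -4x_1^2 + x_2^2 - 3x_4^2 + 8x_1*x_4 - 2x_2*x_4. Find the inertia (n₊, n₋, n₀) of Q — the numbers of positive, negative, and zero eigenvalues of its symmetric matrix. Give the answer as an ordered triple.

(1, 1, 2)

The associated matrix is A = [[-4, 0, 0, 4], [0, 1, 0, -1], [0, 0, 0, 0], [4, -1, 0, -3]].
Row-reducing A symmetrically gives the diagonal entries -4, 1, 0, 0.
That gives 1 positive, 1 negative, 2 zero pivots.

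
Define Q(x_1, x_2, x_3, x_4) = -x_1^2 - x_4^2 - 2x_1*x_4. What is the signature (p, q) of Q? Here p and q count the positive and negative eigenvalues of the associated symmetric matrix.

Write A = [[-1, 0, 0, -1], [0, 0, 0, 0], [0, 0, 0, 0], [-1, 0, 0, -1]].
Row-reducing A symmetrically gives the diagonal entries -1, 0, 0, 0.
That gives 1 negative, 3 zero pivots.

(0, 1)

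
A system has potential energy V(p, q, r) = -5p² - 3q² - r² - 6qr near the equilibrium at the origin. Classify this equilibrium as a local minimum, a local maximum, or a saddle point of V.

The Hessian at the origin is H = [[-10, 0, 0], [0, -6, -6], [0, -6, -2]].
Congruent diagonalization of H (simultaneous row and column reduction) yields pivots -10, -6, 4.
Counting signs: 1 positive, 2 negative.
H is indefinite, so the origin is a saddle point.

saddle point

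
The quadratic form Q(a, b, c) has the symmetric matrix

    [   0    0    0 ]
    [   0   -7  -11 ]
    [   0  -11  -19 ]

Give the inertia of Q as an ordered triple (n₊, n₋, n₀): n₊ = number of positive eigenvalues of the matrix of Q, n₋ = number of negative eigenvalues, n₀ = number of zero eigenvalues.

(0, 2, 1)

Applying the same elementary operations to the rows and columns of A produces a congruent diagonal matrix with entries 0, -7, -12/7.
Counting signs: 2 negative, 1 zero.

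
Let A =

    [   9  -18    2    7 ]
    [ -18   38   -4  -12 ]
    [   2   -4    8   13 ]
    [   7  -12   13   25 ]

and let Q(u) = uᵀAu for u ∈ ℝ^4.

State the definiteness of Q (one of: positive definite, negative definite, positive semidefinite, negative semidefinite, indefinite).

positive definite

An LDLᵀ factorisation of A has diagonal entries 9, 2, 68/9, 15/68.
That gives 4 positive pivots.
Hence Q is positive definite.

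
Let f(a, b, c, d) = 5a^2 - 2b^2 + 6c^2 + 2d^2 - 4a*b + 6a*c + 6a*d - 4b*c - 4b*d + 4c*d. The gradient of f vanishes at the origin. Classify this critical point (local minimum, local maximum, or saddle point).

The Hessian at the origin is H = [[10, -4, 6, 6], [-4, -4, -4, -4], [6, -4, 12, 4], [6, -4, 4, 4]].
Symmetric row and column elimination reduces H to a congruent diagonal form with pivots 10, -28/5, 62/7, 24/31.
So there are 3 positive, 1 negative pivots.
H is indefinite, so the origin is a saddle point.

saddle point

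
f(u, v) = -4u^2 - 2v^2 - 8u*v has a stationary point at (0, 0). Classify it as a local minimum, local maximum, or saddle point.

saddle point

The Hessian at the origin is H = [[-8, -8], [-8, -4]].
det H = -8·-4 − (-8)² = -32 < 0, so H is indefinite.
Therefore the origin is a saddle point.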